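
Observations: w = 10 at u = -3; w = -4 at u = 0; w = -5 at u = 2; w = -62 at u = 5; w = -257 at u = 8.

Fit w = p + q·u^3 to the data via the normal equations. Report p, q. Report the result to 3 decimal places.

p = -2.258, q = -0.496

Entries of MᵀM: Σ1 = 5, Σu^3 = 618, Σu^3·u^3 = 278562.
Moment sums: Σw = -318, Σu^3·w = -139644.
Normal equations: [[5, 618]; [618, 278562]]·[p, q]ᵀ = [-318, -139644]ᵀ.
det = 5·278562 − 618² = 1010886.
p = ((-318)·278562 − 618·(-139644))/1010886 = -380454/168481; q = (5·(-139644) − 618·(-318))/1010886 = -83616/168481.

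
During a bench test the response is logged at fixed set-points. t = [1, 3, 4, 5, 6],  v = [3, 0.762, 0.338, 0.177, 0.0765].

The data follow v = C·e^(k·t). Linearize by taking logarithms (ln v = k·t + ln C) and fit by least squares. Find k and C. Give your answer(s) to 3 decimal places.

k = -0.730, C = 6.444

Let Y = ln v. Fitting Y = k·t + ln C by least squares:
Over the data: Σt = 19.0000, Σ(t)² = 87.0000, Σln v = -4.5600, Σt·ln v = -28.1365.
Normal system: [[87.0000, 19.0000]; [19.0000, 5]]·[k, ln C]ᵀ = [-28.1365, -4.5600]ᵀ.
Slope k = (n·Σt·ln v − Σt·Σln v)/(n·Σ(t)² − (Σt)²) = (5·-28.1365 − 19.0000·-4.5600)/74.0000 = -0.73031; ln C = (Σln v − k·Σt)/n = 1.86318, so C = exp(1.86318) = 6.44417.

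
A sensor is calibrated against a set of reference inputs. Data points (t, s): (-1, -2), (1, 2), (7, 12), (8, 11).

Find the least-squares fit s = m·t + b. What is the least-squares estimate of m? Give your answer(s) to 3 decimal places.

m = 1.528

Sums needed: Σt·t = 115, Σt = 15, Σ1 = 4.
For Mᵀs: Σt·s = 176, Σs = 23.
So MᵀM·[m, b]ᵀ = Mᵀs: [[115, 15]; [15, 4]]·[m, b]ᵀ = [176, 23]ᵀ.
Δ = 115·4 − 15² = 235.
m = (176·4 − 15·23)/235 = 359/235; b = (115·23 − 15·176)/235 = 1/47.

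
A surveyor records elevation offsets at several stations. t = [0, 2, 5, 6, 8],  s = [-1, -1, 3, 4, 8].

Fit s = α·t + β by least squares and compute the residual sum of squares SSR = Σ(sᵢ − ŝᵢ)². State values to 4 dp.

SSR = 4.4314

XᵀX·[α, β]ᵀ = Xᵀs reads: 129·α + 21·β = 101;  21·α + 5·β = 13.
Δ = 129·5 − 21² = 204.
α = (101·5 − 21·13)/204 = 58/51; β = (129·13 − 21·101)/204 = -37/17.
Residuals: 20/17, -56/51, -26/51, -11/17, 55/51; SSR = 226/51.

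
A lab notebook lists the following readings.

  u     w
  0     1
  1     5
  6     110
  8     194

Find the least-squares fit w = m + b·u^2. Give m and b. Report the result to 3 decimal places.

m = 1.526, b = 3.009

Forming XᵀX = [[4, 101]; [101, 5393]] and Xᵀw = [310, 16381]ᵀ gives XᵀX·[m, b]ᵀ = Xᵀw.
Δ = 4·5393 − 101² = 11371.
m = (310·5393 − 101·16381)/11371 = 17349/11371; b = (4·16381 − 101·310)/11371 = 34214/11371.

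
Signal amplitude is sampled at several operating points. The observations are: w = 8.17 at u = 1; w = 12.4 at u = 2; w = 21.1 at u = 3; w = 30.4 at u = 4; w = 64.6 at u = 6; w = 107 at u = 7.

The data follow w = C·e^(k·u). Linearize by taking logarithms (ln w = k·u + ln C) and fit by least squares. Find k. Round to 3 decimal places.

k = 0.421

With ln wᵢ as the transformed response and uᵢ as the regressor:
Σu = 23.0000, Σ(u)² = 115.0000, Σln w = 19.9229, Σu·ln w = 87.6605.
Equations: 115.0000·k + 23.0000·ln C = 87.6605;  23.0000·k + 6·ln C = 19.9229.
Slope k = (n·Σu·ln w − Σu·Σln w)/(n·Σ(u)² − (Σu)²) = (6·87.6605 − 23.0000·19.9229)/161.0000 = 0.42072; ln C = (Σln w − k·Σu)/n = 1.70773.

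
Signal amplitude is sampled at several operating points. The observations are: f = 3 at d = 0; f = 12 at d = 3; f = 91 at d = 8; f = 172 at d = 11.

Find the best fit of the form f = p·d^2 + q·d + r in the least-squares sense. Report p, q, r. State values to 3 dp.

Setting ∂/∂p … = 0 gives: 18818·p + 1870·q + 194·r = 26744;  1870·p + 194·q + 22·r = 2656;  194·p + 22·q + 4·r = 278.
(Σd^2·d^2 = 18818, Σd^2·d = 1870, Σd^2 = 194, Σd·d = 194, Σd = 22, Σ1 = 4, Σd^2·f = 26744, Σd·f = 2656, Σf = 278.)
Row-reducing yields p = 3/2, q = -155/146, r = 189/73.

p = 1.500, q = -1.062, r = 2.589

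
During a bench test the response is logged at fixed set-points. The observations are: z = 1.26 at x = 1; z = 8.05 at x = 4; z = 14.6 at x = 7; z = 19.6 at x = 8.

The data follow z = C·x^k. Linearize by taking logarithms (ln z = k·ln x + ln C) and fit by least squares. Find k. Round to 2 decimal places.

Let Y = ln z. Fitting Y = k·ln x + ln C by least squares:
Σln x = 5.4116, Σ(ln x)² = 10.0325, Σln z = 7.9733, Σln x·ln z = 14.2958.
Equations: 10.0325·k + 5.4116·ln C = 14.2958;  5.4116·k + 4·ln C = 7.9733.
Solving (det = 10.8439): k = 1.29422, ln C = 0.24237.

k = 1.29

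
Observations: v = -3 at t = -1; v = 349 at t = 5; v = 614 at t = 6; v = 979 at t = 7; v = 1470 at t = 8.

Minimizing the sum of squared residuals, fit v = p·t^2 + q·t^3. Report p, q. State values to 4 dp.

p = -0.8895, q = 2.9825

Entries of MᵀM: Σt^2·t^2 = 8419, Σt^2·t^3 = 60475, Σt^3·t^3 = 442075.
And Σt^2·v = 172877, Σt^3·v = 1264689.
Normal equations: [[8419, 60475]; [60475, 442075]]·[p, q]ᵀ = [172877, 1264689]ᵀ.
Determinant 8419·442075 − 60475² = 64603800.
p = (172877·442075 − 60475·1264689)/64603800 = -574675/646038; q = (8419·1264689 − 60475·172877)/64603800 = 48170029/16150950.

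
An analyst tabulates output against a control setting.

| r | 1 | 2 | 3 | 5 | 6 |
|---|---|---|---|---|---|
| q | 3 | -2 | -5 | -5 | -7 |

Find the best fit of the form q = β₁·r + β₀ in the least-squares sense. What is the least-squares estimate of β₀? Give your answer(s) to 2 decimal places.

β₀ = 2.45

The normal equations are: 75·β₁ + 17·β₀ = -83;  17·β₁ + 5·β₀ = -16.
det = 75·5 − 17² = 86.
β₁ = ((-83)·5 − 17·(-16))/86 = -143/86; β₀ = (75·(-16) − 17·(-83))/86 = 211/86.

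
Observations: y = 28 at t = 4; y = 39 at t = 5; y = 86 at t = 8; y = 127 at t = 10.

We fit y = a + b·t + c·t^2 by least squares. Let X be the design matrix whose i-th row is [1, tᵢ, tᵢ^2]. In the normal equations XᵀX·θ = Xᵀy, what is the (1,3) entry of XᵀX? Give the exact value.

205

Row 1 ↔ basis 1, column 3 ↔ basis t^2, so (XᵀX)_{1,3} = Σᵢ t^2 = (1)·(16) + (1)·(25) + (1)·(64) + (1)·(100) = 205.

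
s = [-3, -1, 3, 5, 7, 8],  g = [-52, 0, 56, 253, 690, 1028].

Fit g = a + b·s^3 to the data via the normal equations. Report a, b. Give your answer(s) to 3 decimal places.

a = 2.132, b = 2.004

Normal-equation sums: Σ1 = 6, Σs^3 = 979, Σs^3·s^3 = 396877.
Moment sums: Σg = 1975, Σs^3·g = 797547.
Δ = 6·396877 − 979² = 1422821.
a = (1975·396877 − 979·797547)/1422821 = 3033562/1422821; b = (6·797547 − 979·1975)/1422821 = 2851757/1422821.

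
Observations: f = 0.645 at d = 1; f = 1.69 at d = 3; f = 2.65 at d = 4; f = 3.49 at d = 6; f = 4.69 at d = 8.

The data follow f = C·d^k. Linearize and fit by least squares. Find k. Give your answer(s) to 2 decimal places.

k = 0.96

Taking logs, ln f = k·ln d + ln C, so regress ln f on ln d.
Σln d = 6.3561, Σ(ln d)² = 10.6632, Σln f = 3.8561, Σln d·ln f = 7.3807.
Equations: 10.6632·k + 6.3561·ln C = 7.3807;  6.3561·k + 5·ln C = 3.8561.
Solving (det = 12.9161): k = 0.95953, ln C = -0.44855.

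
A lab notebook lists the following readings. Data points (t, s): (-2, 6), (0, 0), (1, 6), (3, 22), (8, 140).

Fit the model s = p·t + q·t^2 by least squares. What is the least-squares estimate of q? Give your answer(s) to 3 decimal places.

q = 2.016

The normal system XᵀX·[p, q]ᵀ = Xᵀs is [[78, 532]; [532, 4194]]·[p, q]ᵀ = [1180, 9188]ᵀ.
det = 78·4194 − 532² = 44108.
p = (1180·4194 − 532·9188)/44108 = 15226/11027; q = (78·9188 − 532·1180)/44108 = 22226/11027.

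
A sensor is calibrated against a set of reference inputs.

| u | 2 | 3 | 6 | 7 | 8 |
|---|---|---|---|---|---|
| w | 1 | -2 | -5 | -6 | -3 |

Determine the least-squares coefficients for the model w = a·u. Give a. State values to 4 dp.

a = -0.6173

Sums needed: Σu·u = 162.
Moment sums: Σu·w = -100.
Normal equations: [[162]]·[a]ᵀ = [-100]ᵀ.
a = (-100)/162 = -0.617284.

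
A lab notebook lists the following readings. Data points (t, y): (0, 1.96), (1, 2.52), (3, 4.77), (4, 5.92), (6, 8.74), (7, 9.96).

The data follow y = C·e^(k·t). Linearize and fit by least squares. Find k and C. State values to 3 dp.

Taking logs, ln y = k·t + ln C, so regress ln y on t.
XᵀX = [[111.0000, 21.0000]; [21.0000, 6]], rhs = [41.8221, 9.4044]ᵀ  (here Σt = 21.0000, Σ(t)² = 111.0000, Σln y = 9.4044, Σt·ln y = 41.8221).
Slope k = (n·Σt·ln y − Σt·Σln y)/(n·Σ(t)² − (Σt)²) = (6·41.8221 − 21.0000·9.4044)/225.0000 = 0.23752; ln C = (Σln y − k·Σt)/n = 0.73609, so C = exp(0.73609) = 2.08776.

k = 0.238, C = 2.088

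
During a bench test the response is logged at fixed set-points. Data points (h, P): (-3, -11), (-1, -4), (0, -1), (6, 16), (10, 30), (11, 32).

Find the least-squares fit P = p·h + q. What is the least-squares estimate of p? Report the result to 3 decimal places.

p = 3.061

With design matrix A, AᵀA = [[267, 23]; [23, 6]] and AᵀP = [785, 62]ᵀ.
Eliminating q: 6·(row 1) − 23·(row 2) gives 1073·p = 6·785 − 23·62 = 3284, so p = 3284/1073.
Then q = (62 − 23·(3284/1073))/6 = -1501/1073.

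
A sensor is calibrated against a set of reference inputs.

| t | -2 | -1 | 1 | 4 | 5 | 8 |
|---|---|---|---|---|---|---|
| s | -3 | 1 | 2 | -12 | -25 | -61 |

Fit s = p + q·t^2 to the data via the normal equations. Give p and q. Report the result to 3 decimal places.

MᵀM·[p, q]ᵀ = Mᵀs reads: 6·p + 111·q = -98;  111·p + 4995·q = -4730.
(Σ1 = 6, Σt^2 = 111, Σt^2·t^2 = 4995, Σs = -98, Σt^2·s = -4730.)
Eliminating q: 4995·(row 1) − 111·(row 2) gives 17649·p = 4995·(-98) − 111·(-4730) = 35520, so p = 320/159.
Then q = ((-4730) − 111·(320/159))/4995 = -5834/5883.

p = 2.013, q = -0.992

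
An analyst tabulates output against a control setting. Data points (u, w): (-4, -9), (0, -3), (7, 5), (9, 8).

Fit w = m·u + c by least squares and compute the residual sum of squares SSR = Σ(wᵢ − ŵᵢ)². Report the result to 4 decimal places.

SSR = 0.5682

Normal-equation sums: Σu·u = 146, Σu = 12, Σ1 = 4.
Moment sums: Σu·w = 143, Σw = 1.
det = 146·4 − 12² = 440.
m = (143·4 − 12·1)/440 = 14/11; c = (146·1 − 12·143)/440 = -157/44.
Residuals: -15/44, 25/44, -15/44, 5/44; SSR = 25/44.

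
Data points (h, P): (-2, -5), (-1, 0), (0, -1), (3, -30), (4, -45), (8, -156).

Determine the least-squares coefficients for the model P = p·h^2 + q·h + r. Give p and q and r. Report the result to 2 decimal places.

Entries of AᵀA: Σh^2·h^2 = 4450, Σh^2·h = 594, Σh^2 = 94, Σh·h = 94, Σh = 12, Σ1 = 6.
And Σh^2·P = -10994, Σh·P = -1508, ΣP = -237.
AᵀA·[p, q, r]ᵀ = AᵀP becomes [[4450, 594, 94]; [594, 94, 12]; [94, 12, 6]]·[p, q, r]ᵀ = [-10994, -1508, -237]ᵀ.
Solving the 3×3 system (Gaussian elimination) gives p = -2751/1334, q = -905/322, r = -7334/4669.

p = -2.06, q = -2.81, r = -1.57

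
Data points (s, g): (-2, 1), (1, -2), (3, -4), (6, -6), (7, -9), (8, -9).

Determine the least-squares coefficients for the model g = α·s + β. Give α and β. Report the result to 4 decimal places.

AᵀA·[α, β]ᵀ = Aᵀg reads: 163·α + 23·β = -187;  23·α + 6·β = -29.
Eliminating β: 6·(row 1) − 23·(row 2) gives 449·α = 6·(-187) − 23·(-29) = -455, so α = -455/449.
Then β = ((-29) − 23·(-455/449))/6 = -426/449.

α = -1.0134, β = -0.9488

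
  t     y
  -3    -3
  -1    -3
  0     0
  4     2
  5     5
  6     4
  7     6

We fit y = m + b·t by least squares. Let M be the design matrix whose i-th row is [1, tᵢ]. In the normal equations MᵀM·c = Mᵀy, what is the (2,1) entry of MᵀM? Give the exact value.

18

Row 2 ↔ basis t, column 1 ↔ basis 1, so (MᵀM)_{2,1} = Σᵢ t = (-3)·(1) + (-1)·(1) + (0)·(1) + (4)·(1) + (5)·(1) + (6)·(1) + (7)·(1) = 18.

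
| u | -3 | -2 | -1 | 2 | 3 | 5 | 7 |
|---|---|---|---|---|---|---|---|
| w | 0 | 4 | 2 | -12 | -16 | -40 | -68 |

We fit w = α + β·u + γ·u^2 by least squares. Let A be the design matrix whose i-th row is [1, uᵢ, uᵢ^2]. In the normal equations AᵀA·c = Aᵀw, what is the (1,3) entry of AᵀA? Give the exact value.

101

Row 1 ↔ basis 1, column 3 ↔ basis u^2, so (AᵀA)_{1,3} = Σᵢ u^2 = (1)·(9) + (1)·(4) + (1)·(1) + (1)·(4) + (1)·(9) + (1)·(25) + (1)·(49) = 101.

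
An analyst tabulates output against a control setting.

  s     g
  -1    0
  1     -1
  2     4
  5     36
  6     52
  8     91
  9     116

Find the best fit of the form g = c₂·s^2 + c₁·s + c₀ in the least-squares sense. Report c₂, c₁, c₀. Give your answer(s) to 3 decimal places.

c₂ = 1.418, c₁ = 0.334, c₀ = -1.793

Forming XᵀX = [[12596, 1590, 212]; [1590, 212, 30]; [212, 30, 7]] and Xᵀg = [18007, 2271, 298]ᵀ gives XᵀX·[c₂, c₁, c₀]ᵀ = Xᵀg.
Row-reducing yields c₂ = 252353/178018, c₁ = 59499/178018, c₀ = -159603/89009.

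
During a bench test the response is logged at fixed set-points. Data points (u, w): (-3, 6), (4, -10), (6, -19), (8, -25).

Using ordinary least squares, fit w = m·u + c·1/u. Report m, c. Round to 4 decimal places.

m = -3.3759, c = 12.4962

From the data, Σu·u = 125, Σu·1/u = 4, Σ1/u·1/u = 125/576.
Right-hand side: Σu·w = -372, Σ1/u·w = -259/24.
XᵀX·[m, c]ᵀ = Xᵀw becomes [[125, 4]; [4, 125/576]]·[m, c]ᵀ = [-372, -259/24]ᵀ.
det = 125·(125/576) − 4² = 6409/576.
m = ((-372)·(125/576) − 4·(-259/24))/(6409/576) = -21636/6409; c = (125·(-259/24) − 4·(-372))/(6409/576) = 80088/6409.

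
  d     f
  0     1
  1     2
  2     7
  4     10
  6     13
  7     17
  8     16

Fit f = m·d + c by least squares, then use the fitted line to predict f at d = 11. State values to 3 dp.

Normal-equation sums: Σd·d = 170, Σd = 28, Σ1 = 7.
And Σd·f = 381, Σf = 66.
Δ = 170·7 − 28² = 406.
m = (381·7 − 28·66)/406 = 117/58; c = (170·66 − 28·381)/406 = 276/203.
At d = 11: f̂ = (117/58)·(11) + (276/203)·(1) = 9561/406.

f̂ = 23.549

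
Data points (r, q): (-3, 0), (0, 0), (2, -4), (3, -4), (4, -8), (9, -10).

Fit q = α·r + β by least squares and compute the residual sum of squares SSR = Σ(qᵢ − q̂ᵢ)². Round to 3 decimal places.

The normal system AᵀA·[α, β]ᵀ = Aᵀq is [[119, 15]; [15, 6]]·[α, β]ᵀ = [-142, -26]ᵀ.
Eliminating β: 6·(row 1) − 15·(row 2) gives 489·α = 6·(-142) − 15·(-26) = -462, so α = -154/163.
Then β = ((-26) − 15·(-154/163))/6 = -964/489.
Residuals: -422/489, 964/489, -68/489, 394/489, -1100/489, 232/489; SSR = 5176/489.

SSR = 10.585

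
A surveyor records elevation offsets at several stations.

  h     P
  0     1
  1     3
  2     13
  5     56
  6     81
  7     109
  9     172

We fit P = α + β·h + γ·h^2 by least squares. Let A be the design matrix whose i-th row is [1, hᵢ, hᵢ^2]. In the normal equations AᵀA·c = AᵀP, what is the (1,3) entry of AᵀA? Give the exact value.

196

Row 1 ↔ basis 1, column 3 ↔ basis h^2, so (AᵀA)_{1,3} = Σᵢ h^2 = (1)·(0) + (1)·(1) + (1)·(4) + (1)·(25) + (1)·(36) + (1)·(49) + (1)·(81) = 196.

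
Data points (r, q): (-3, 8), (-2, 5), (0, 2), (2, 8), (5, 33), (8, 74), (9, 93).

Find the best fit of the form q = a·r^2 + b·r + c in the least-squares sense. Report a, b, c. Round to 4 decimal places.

From the data, Σr^2·r^2 = 11395, Σr^2·r = 1339, Σr^2 = 187, Σr·r = 187, Σr = 19, Σ1 = 7.
Moment sums: Σr^2·q = 13218, Σr·q = 1576, Σq = 223.
Normal equations: [[11395, 1339, 187]; [1339, 187, 19]; [187, 19, 7]]·[a, b, c]ᵀ = [13218, 1576, 223]ᵀ.
Solving the 3×3 system (Gaussian elimination) gives a = 12850/12789, b = 51115/51156, c = 117829/51156.

a = 1.0048, b = 0.9992, c = 2.3033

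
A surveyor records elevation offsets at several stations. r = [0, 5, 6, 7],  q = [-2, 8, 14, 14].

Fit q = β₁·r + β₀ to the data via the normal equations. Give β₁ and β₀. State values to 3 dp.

β₁ = 2.379, β₀ = -2.207

From the data, Σr·r = 110, Σr = 18, Σ1 = 4.
For Xᵀq: Σr·q = 222, Σq = 34.
XᵀX·[β₁, β₀]ᵀ = Xᵀq becomes [[110, 18]; [18, 4]]·[β₁, β₀]ᵀ = [222, 34]ᵀ.
det = 110·4 − 18² = 116.
β₁ = (222·4 − 18·34)/116 = 69/29; β₀ = (110·34 − 18·222)/116 = -64/29.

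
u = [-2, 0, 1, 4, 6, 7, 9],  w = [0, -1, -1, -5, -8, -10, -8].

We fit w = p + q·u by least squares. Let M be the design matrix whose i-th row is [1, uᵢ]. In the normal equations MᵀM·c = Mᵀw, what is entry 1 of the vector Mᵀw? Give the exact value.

-33

Entry 1 ↔ basis 1, so (Mᵀw)_{1} = Σᵢ wᵢ = (1)·(0) + (1)·(-1) + (1)·(-1) + (1)·(-5) + (1)·(-8) + (1)·(-10) + (1)·(-8) = -33.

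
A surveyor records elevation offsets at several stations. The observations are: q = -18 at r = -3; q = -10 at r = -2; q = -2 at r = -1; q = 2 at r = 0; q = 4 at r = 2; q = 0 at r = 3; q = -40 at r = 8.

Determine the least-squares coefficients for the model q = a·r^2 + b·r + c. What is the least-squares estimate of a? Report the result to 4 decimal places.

Setting ∂/∂a … = 0 gives: 4291·a + 511·b + 91·c = -2748;  511·a + 91·b + 7·c = -236;  91·a + 7·b + 7·c = -64.
(Σr^2·r^2 = 4291, Σr^2·r = 511, Σr^2 = 91, Σr·r = 91, Σr = 7, Σ1 = 7, Σr^2·q = -2748, Σr·q = -236, Σq = -64.)
Inverting the 3×3 Gram matrix, [a, b, c]ᵀ = [-22/21, 67/21, 9/7]ᵀ.

a = -1.0476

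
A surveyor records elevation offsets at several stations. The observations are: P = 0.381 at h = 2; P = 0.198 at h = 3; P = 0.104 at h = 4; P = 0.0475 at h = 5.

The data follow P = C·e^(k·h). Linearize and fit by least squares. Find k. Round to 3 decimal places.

With ln Pᵢ as the transformed response and hᵢ as the regressor:
Sums: Σh = 14.0000, Σ(h)² = 54.0000, Σln P = -7.8948, Σh·ln P = -31.0770.
Normal system: [[54.0000, 14.0000]; [14.0000, 4]]·[k, ln C]ᵀ = [-31.0770, -7.8948]ᵀ.
Δ = 54.0000·4 − (14.0000)² = 20.0000; k = (-31.0770·4 − 14.0000·-7.8948)/20.0000 = -0.68901, ln C = (54.0000·-7.8948 − 14.0000·-31.0770)/20.0000 = 0.43782.

k = -0.689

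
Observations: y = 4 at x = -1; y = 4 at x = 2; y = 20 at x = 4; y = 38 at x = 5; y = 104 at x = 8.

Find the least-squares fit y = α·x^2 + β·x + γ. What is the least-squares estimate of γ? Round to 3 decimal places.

Forming MᵀM = [[4994, 708, 110]; [708, 110, 18]; [110, 18, 5]] and Mᵀy = [7946, 1106, 170]ᵀ gives MᵀM·[α, β, γ]ᵀ = Mᵀy.
Row-reducing yields α = 517/273, β = -15/7, γ = 2/39.

γ = 0.051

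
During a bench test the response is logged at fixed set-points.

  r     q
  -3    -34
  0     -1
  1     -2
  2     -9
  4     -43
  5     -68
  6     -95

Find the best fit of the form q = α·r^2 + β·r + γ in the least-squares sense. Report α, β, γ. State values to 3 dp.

Entries of AᵀA: Σr^2·r^2 = 2275, Σr^2·r = 387, Σr^2 = 91, Σr·r = 91, Σr = 15, Σ1 = 7.
And Σr^2·q = -6152, Σr·q = -1000, Σq = -252.
So AᵀA·[α, β, γ]ᵀ = Aᵀq: [[2275, 387, 91]; [387, 91, 15]; [91, 15, 7]]·[α, β, γ]ᵀ = [-6152, -1000, -252]ᵀ.
Row-reducing yields α = -35417/11991, β = 1039/571, γ = -18010/11991.

α = -2.954, β = 1.820, γ = -1.502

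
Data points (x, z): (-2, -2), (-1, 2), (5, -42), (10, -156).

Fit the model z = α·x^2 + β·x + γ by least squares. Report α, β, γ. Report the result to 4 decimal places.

α = -1.4247, β = -1.4859, γ = 1.2601

Sums needed: Σx^2·x^2 = 10642, Σx^2·x = 1116, Σx^2 = 130, Σx·x = 130, Σx = 12, Σ1 = 4.
For Mᵀz: Σx^2·z = -16656, Σx·z = -1768, Σz = -198.
Normal equations: [[10642, 1116, 130]; [1116, 130, 12]; [130, 12, 4]]·[α, β, γ]ᵀ = [-16656, -1768, -198]ᵀ.
Solving the 3×3 system (Gaussian elimination) gives α = -6025/4229, β = -6284/4229, γ = 5329/4229.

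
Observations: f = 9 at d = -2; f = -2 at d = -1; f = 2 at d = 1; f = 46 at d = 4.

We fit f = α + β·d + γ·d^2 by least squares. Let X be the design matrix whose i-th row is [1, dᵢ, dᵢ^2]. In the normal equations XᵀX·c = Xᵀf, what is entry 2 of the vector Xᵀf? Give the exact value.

Entry 2 ↔ basis d, so (Xᵀf)_{2} = Σᵢ (d)·fᵢ = (-2)·(9) + (-1)·(-2) + (1)·(2) + (4)·(46) = 170.

170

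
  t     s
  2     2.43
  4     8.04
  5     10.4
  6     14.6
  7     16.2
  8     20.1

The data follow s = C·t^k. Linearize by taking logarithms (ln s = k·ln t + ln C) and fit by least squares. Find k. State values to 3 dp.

Taking logs, ln s = k·ln t + ln C, so regress ln s on ln t.
Σln t = 9.5060, Σ(ln t)² = 16.3136, Σln s = 13.7809, Σln t·ln s = 23.7370.
Normal system: [[16.3136, 9.5060]; [9.5060, 6]]·[k, ln C]ᵀ = [23.7370, 13.7809]ᵀ.
Slope k = (n·Σln t·ln s − Σln t·Σln s)/(n·Σ(ln t)² − (Σln t)²) = (6·23.7370 − 9.5060·13.7809)/7.5177 = 1.51923; ln C = (Σln s − k·Σln t)/n = -0.11015.

k = 1.519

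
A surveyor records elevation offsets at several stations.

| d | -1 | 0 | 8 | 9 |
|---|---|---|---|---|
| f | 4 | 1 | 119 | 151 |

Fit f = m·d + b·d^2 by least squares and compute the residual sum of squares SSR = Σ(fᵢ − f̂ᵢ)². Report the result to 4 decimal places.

Compute the Gram sums: Σd·d = 146, Σd·d^2 = 1240, Σd^2·d^2 = 10658.
Moment sums: Σd·f = 2307, Σd^2·f = 19851.
det = 146·10658 − 1240² = 18468.
m = (2307·10658 − 1240·19851)/18468 = -1513/1026; b = (146·19851 − 1240·2307)/18468 = 2087/1026.
Residuals: 28/57, 1, 35/57, -28/57; SSR = 106/57.

SSR = 1.8596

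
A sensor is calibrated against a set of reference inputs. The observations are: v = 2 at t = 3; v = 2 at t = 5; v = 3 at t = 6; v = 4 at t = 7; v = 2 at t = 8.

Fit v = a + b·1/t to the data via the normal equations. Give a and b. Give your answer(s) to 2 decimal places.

a = 3.50, b = -4.65

Entries of AᵀA: Σ1 = 5, Σ1/t = 271/280, Σ1/t·1/t = 151649/705600.
Right-hand side: Σv = 13, Σ1/t·v = 1003/420.
AᵀA·[a, b]ᵀ = Aᵀv becomes [[5, 271/280]; [271/280, 151649/705600]]·[a, b]ᵀ = [13, 1003/420]ᵀ.
Δ = 5·(151649/705600) − (271/280)² = 24319/176400.
a = (13·(151649/705600) − (271/280)·(1003/420))/(24319/176400) = 340559/97276; b = (5·(1003/420) − (271/280)·13)/(24319/176400) = -113190/24319.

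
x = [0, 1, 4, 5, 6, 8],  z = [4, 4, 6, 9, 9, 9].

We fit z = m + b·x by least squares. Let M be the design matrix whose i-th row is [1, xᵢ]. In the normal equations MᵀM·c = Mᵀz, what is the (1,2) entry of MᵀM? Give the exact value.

24

Row 1 ↔ basis 1, column 2 ↔ basis x, so (MᵀM)_{1,2} = Σᵢ x = (1)·(0) + (1)·(1) + (1)·(4) + (1)·(5) + (1)·(6) + (1)·(8) = 24.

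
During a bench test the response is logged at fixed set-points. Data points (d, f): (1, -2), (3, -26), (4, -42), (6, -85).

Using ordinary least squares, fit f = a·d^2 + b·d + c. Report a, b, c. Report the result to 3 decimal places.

MᵀM·[a, b, c]ᵀ = Mᵀf reads: 1634·a + 308·b + 62·c = -3968;  308·a + 62·b + 14·c = -758;  62·a + 14·b + 4·c = -155.
Solving the 3×3 system (Gaussian elimination) gives a = -19/12, b = -857/156, c = 261/52.

a = -1.583, b = -5.494, c = 5.019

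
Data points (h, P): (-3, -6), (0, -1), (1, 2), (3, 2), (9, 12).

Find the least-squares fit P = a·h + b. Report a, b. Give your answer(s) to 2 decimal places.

Compute the Gram sums: Σh·h = 100, Σh = 10, Σ1 = 5.
Moment sums: Σh·P = 134, ΣP = 9.
Eliminating b: 5·(row 1) − 10·(row 2) gives 400·a = 5·134 − 10·9 = 580, so a = 29/20.
Then b = (9 − 10·(29/20))/5 = -11/10.

a = 1.45, b = -1.10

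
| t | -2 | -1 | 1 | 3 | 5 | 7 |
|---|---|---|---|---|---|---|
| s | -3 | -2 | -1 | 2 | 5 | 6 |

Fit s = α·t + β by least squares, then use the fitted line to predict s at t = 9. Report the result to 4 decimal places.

ŝ = 8.4493

Normal-equation sums: Σt·t = 89, Σt = 13, Σ1 = 6.
Moment sums: Σt·s = 80, Σs = 7.
det = 89·6 − 13² = 365.
α = (80·6 − 13·7)/365 = 389/365; β = (89·7 − 13·80)/365 = -417/365.
At t = 9: ŝ = (389/365)·(9) + (-417/365)·(1) = 3084/365.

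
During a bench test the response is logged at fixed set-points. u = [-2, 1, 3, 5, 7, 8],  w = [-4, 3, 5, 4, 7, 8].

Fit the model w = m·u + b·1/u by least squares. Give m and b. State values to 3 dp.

Normal-equation sums: Σu·u = 152, Σu·1/u = 6, Σ1/u·1/u = 1014049/705600.
And Σu·w = 159, Σ1/u·w = 142/15.
AᵀA·[m, b]ᵀ = Aᵀw becomes [[152, 6]; [6, 1014049/705600]]·[m, b]ᵀ = [159, 142/15]ᵀ.
Eliminating b: (1014049/705600)·(row 1) − 6·(row 2) gives (16091731/88200)·m = (1014049/705600)·159 − 6·(142/15) = 40385237/235200, so m = 121155711/128733848.
Then b = ((142/15) − 6·(121155711/128733848))/(1014049/705600) = 42771120/16091731.

m = 0.941, b = 2.658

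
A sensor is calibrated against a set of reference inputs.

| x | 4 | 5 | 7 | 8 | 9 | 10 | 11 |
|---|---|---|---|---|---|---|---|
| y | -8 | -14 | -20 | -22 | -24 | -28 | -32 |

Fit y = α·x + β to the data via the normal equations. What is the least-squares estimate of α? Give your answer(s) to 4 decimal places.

Normal-equation sums: Σx·x = 456, Σx = 54, Σ1 = 7.
And Σx·y = -1266, Σy = -148.
So AᵀA·[α, β]ᵀ = Aᵀy: [[456, 54]; [54, 7]]·[α, β]ᵀ = [-1266, -148]ᵀ.
Determinant 456·7 − 54² = 276.
α = ((-1266)·7 − 54·(-148))/276 = -145/46; β = (456·(-148) − 54·(-1266))/276 = 73/23.

α = -3.1522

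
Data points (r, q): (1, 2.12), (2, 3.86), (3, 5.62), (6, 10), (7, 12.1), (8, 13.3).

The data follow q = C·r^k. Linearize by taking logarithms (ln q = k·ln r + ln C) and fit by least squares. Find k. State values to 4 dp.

With ln qᵢ as the transformed response and ln rᵢ as the regressor:
Σln r = 7.6089, Σ(ln r)² = 13.0084, Σln q = 11.2120, Σln r·ln q = 17.1911.
Equations: 13.0084·k + 7.6089·ln C = 17.1911;  7.6089·k + 6·ln C = 11.2120.
Δ = 13.0084·6 − (7.6089)² = 20.1558; k = (17.1911·6 − 7.6089·11.2120)/20.1558 = 0.88492, ln C = (13.0084·11.2120 − 7.6089·17.1911)/20.1558 = 0.74645.

k = 0.8849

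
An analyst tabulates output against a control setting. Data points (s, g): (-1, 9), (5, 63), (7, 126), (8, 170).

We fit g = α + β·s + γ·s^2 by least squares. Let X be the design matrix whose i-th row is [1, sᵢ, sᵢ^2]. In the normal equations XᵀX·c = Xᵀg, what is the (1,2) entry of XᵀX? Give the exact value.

Row 1 ↔ basis 1, column 2 ↔ basis s, so (XᵀX)_{1,2} = Σᵢ s = (1)·(-1) + (1)·(5) + (1)·(7) + (1)·(8) = 19.

19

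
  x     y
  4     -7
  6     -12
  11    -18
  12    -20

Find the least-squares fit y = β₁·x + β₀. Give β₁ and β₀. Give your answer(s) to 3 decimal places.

β₁ = -1.514, β₀ = -1.760

MᵀM·[β₁, β₀]ᵀ = Mᵀy reads: 317·β₁ + 33·β₀ = -538;  33·β₁ + 4·β₀ = -57.
(Σx·x = 317, Σx = 33, Σ1 = 4, Σx·y = -538, Σy = -57.)
det = 317·4 − 33² = 179.
β₁ = ((-538)·4 − 33·(-57))/179 = -271/179; β₀ = (317·(-57) − 33·(-538))/179 = -315/179.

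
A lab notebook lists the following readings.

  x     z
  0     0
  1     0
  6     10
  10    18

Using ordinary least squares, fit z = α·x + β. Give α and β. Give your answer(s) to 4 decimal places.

Normal-equation sums: Σx·x = 137, Σx = 17, Σ1 = 4.
Moment sums: Σx·z = 240, Σz = 28.
Determinant 137·4 − 17² = 259.
α = (240·4 − 17·28)/259 = 484/259; β = (137·28 − 17·240)/259 = -244/259.

α = 1.8687, β = -0.9421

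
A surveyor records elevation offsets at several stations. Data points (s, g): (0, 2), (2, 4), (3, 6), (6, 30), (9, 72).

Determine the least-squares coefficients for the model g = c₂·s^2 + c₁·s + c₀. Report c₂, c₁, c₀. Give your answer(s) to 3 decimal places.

Forming XᵀX = [[7954, 980, 130]; [980, 130, 20]; [130, 20, 5]] and Xᵀg = [6982, 854, 114]ᵀ gives XᵀX·[c₂, c₁, c₀]ᵀ = Xᵀg.
Row-reducing yields c₂ = 99/95, c₁ = -773/475, c₀ = 1052/475.

c₂ = 1.042, c₁ = -1.627, c₀ = 2.215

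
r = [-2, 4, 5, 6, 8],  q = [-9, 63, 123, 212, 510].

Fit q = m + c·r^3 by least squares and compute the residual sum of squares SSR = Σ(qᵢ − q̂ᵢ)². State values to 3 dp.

SSR = 5.134

Setting ∂/∂m … = 0 gives: 5·m + 909·c = 899;  909·m + 328585·c = 326391.
(Σ1 = 5, Σr^3 = 909, Σr^3·r^3 = 328585, Σq = 899, Σr^3·q = 326391.)
det = 5·328585 − 909² = 816644.
m = (899·328585 − 909·326391)/816644 = -322876/204161; c = (5·326391 − 909·899)/816644 = 203691/204161.
Residuals: 114955/204161, 148795/204161, -26696/204161, -392248/204161, 155194/204161; SSR = 1048246/204161.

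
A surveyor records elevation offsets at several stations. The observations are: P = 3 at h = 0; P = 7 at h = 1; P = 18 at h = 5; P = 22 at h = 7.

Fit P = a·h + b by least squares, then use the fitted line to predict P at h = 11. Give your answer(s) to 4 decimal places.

P̂ = 33.4427

From the data, Σh·h = 75, Σh = 13, Σ1 = 4.
Moment sums: Σh·P = 251, ΣP = 50.
Normal equations: [[75, 13]; [13, 4]]·[a, b]ᵀ = [251, 50]ᵀ.
Δ = 75·4 − 13² = 131.
a = (251·4 − 13·50)/131 = 354/131; b = (75·50 − 13·251)/131 = 487/131.
At h = 11: P̂ = (354/131)·(11) + (487/131)·(1) = 4381/131.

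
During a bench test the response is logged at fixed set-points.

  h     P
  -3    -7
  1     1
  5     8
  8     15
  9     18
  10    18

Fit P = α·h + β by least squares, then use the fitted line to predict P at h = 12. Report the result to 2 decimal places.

Forming AᵀA = [[280, 30]; [30, 6]] and AᵀP = [524, 53]ᵀ gives AᵀA·[α, β]ᵀ = AᵀP.
Determinant 280·6 − 30² = 780.
α = (524·6 − 30·53)/780 = 259/130; β = (280·53 − 30·524)/780 = -44/39.
At h = 12: P̂ = (259/130)·(12) + (-44/39)·(1) = 4442/195.

P̂ = 22.78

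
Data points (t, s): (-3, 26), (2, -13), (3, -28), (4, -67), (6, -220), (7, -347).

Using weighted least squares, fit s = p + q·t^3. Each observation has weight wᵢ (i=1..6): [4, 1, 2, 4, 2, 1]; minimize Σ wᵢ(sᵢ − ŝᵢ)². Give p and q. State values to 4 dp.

Normal-equation sums: Σwᵢ·1 = 14, Σwᵢ·t^3 = 985, Σwᵢ·t^3·t^3 = 231783.
And Σwᵢ·s = -1020, Σwᵢ·t^3·s = -235637.
Normal equations: [[14, 985]; [985, 231783]]·[p, q]ᵀ = [-1020, -235637]ᵀ.
Eliminating q: 231783·(row 1) − 985·(row 2) gives 2274737·p = 231783·(-1020) − 985·(-235637) = -4316215, so p = -4316215/2274737.
Then q = ((-235637) − 985·(-4316215/2274737))/231783 = -2294218/2274737.

p = -1.8975, q = -1.0086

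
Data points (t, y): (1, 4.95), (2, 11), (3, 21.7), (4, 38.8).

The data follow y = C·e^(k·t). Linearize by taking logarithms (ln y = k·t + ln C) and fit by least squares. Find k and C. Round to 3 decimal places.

k = 0.686, C = 2.636

Let Y = ln y. Fitting Y = k·t + ln C by least squares:
Σt = 10.0000, Σ(t)² = 30.0000, Σln y = 10.7330, Σt·ln y = 30.2608.
Equations: 30.0000·k + 10.0000·ln C = 30.2608;  10.0000·k + 4·ln C = 10.7330.
Δ = 30.0000·4 − (10.0000)² = 20.0000; k = (30.2608·4 − 10.0000·10.7330)/20.0000 = 0.68565, ln C = (30.0000·10.7330 − 10.0000·30.2608)/20.0000 = 0.96913, so C = exp(0.96913) = 2.63564.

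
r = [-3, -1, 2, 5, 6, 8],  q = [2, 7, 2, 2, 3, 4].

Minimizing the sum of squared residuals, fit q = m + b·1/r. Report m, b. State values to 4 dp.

m = 3.1684, b = -2.8966

Setting ∂/∂m … = 0 gives: 6·m + (-41/120)·b = 20;  (-41/120)·m + (20801/14400)·b = -79/15.
Determinant 6·(20801/14400) − (-41/120)² = 4925/576.
m = (20·(20801/14400) − (-41/120)·(-79/15))/(4925/576) = 390108/123125; b = (6·(-79/15) − (-41/120)·20)/(4925/576) = -71328/24625.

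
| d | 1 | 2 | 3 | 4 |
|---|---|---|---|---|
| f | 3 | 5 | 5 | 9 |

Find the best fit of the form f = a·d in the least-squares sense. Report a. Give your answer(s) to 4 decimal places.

a = 2.1333

Setting ∂/∂a … = 0 gives: 30·a = 64.
Hence a = 64 / 30 ≈ 2.13333.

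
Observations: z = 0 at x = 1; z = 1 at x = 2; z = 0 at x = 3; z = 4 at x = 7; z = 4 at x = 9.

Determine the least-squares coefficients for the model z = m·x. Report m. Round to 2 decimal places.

Setting ∂/∂m … = 0 gives: 144·m = 66.
Hence m = 66 / 144 ≈ 0.458333.

m = 0.46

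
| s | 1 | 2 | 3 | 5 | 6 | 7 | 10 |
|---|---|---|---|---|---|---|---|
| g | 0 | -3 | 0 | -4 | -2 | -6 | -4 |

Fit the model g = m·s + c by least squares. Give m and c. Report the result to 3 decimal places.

m = -0.471, c = -0.427

Sums needed: Σs·s = 224, Σs = 34, Σ1 = 7.
Moment sums: Σs·g = -120, Σg = -19.
Normal equations: [[224, 34]; [34, 7]]·[m, c]ᵀ = [-120, -19]ᵀ.
Determinant 224·7 − 34² = 412.
m = ((-120)·7 − 34·(-19))/412 = -97/206; c = (224·(-19) − 34·(-120))/412 = -44/103.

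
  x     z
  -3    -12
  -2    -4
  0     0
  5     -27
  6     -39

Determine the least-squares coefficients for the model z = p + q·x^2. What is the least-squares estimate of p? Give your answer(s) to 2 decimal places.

The normal system AᵀA·[p, q]ᵀ = Aᵀz is [[5, 74]; [74, 2018]]·[p, q]ᵀ = [-82, -2203]ᵀ.
Δ = 5·2018 − 74² = 4614.
p = ((-82)·2018 − 74·(-2203))/4614 = -409/769; q = (5·(-2203) − 74·(-82))/4614 = -1649/1538.

p = -0.53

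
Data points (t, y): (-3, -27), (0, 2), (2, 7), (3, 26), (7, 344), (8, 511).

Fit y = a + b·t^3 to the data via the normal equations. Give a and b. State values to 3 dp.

Compute the Gram sums: Σ1 = 6, Σt^3 = 863, Σt^3·t^3 = 381315.
Right-hand side: Σy = 863, Σt^3·y = 381111.
Normal equations: [[6, 863]; [863, 381315]]·[a, b]ᵀ = [863, 381111]ᵀ.
Δ = 6·381315 − 863² = 1543121.
a = (863·381315 − 863·381111)/1543121 = 176052/1543121; b = (6·381111 − 863·863)/1543121 = 1541897/1543121.

a = 0.114, b = 0.999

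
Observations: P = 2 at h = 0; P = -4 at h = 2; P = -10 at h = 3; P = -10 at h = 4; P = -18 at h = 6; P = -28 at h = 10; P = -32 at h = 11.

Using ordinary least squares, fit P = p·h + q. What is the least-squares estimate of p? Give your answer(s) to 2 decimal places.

Entries of XᵀX: Σh·h = 286, Σh = 36, Σ1 = 7.
Right-hand side: Σh·P = -818, ΣP = -100.
So XᵀX·[p, q]ᵀ = XᵀP: [[286, 36]; [36, 7]]·[p, q]ᵀ = [-818, -100]ᵀ.
Determinant 286·7 − 36² = 706.
p = ((-818)·7 − 36·(-100))/706 = -1063/353; q = (286·(-100) − 36·(-818))/706 = 424/353.

p = -3.01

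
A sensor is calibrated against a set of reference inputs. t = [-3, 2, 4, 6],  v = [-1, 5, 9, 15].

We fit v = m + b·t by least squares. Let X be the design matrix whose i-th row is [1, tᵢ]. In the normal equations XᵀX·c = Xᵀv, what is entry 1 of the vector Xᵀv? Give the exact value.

Entry 1 ↔ basis 1, so (Xᵀv)_{1} = Σᵢ vᵢ = (1)·(-1) + (1)·(5) + (1)·(9) + (1)·(15) = 28.

28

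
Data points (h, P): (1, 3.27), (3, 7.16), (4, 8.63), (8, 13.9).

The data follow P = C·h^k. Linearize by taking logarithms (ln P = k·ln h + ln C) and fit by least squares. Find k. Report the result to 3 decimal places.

k = 0.696

Let Y = ln P. Fitting Y = k·ln h + ln C by least squares:
AᵀA = [[7.4528, 4.5643]; [4.5643, 4]], rhs = [10.6233, 7.9404]ᵀ  (here Σln h = 4.5643, Σ(ln h)² = 7.4528, Σln P = 7.9404, Σln h·ln P = 10.6233).
Slope k = (n·Σln h·ln P − Σln h·Σln P)/(n·Σ(ln h)² − (Σln h)²) = (4·10.6233 − 4.5643·7.9404)/8.9781 = 0.69617; ln C = (Σln P − k·Σln h)/n = 1.19072.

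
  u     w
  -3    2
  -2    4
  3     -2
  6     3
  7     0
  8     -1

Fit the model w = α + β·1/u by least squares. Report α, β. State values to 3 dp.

α = 0.941, β = -5.404

Normal-equation sums: Σ1 = 6, Σ1/u = -11/168, Σ1/u·1/u = 1681/3136.
For Mᵀw: Σw = 6, Σ1/u·w = -71/24.
Normal equations: [[6, -11/168]; [-11/168, 1681/3136]]·[α, β]ᵀ = [6, -71/24]ᵀ.
Eliminating β: (1681/3136)·(row 1) − (-11/168)·(row 2) gives (90653/28224)·α = (1681/3136)·6 − (-11/168)·(-71/24) = 85307/28224, so α = 85307/90653.
Then β = ((-71/24) − (-11/168)·(85307/90653))/(1681/3136) = -489888/90653.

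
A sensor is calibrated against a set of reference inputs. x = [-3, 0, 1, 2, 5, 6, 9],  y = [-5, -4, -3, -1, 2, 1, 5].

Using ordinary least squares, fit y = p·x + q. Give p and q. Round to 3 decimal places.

p = 0.863, q = -3.179

Normal-equation sums: Σx·x = 156, Σx = 20, Σ1 = 7.
Right-hand side: Σx·y = 71, Σy = -5.
Δ = 156·7 − 20² = 692.
p = (71·7 − 20·(-5))/692 = 597/692; q = (156·(-5) − 20·71)/692 = -550/173.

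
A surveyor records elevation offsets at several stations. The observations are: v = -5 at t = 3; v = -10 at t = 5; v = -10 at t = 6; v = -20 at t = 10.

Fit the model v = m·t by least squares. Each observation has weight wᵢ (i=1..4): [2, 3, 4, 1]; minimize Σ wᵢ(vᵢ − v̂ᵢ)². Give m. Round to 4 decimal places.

From the data, Σwᵢ·t·t = 337.
For MᵀWv: Σwᵢ·t·v = -620.
m = (-620)/337 = -1.83976.

m = -1.8398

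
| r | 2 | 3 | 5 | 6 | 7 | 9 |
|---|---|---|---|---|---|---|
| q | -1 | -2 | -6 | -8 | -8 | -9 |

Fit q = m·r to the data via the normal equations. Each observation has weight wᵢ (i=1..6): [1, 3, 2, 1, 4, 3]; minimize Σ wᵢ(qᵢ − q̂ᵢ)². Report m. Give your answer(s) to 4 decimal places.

m = -1.0701

Normal-equation sums: Σwᵢ·r·r = 556.
Right-hand side: Σwᵢ·r·q = -595.
Normal equations: [[556]]·[m]ᵀ = [-595]ᵀ.
m = (-595)/556 = -1.07014.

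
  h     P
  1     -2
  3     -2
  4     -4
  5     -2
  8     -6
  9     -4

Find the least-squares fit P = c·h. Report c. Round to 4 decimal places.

The normal equations are: 196·c = -118.
(Σh·h = 196, Σh·P = -118.)
c = (-118)/196 = -0.602041.

c = -0.6020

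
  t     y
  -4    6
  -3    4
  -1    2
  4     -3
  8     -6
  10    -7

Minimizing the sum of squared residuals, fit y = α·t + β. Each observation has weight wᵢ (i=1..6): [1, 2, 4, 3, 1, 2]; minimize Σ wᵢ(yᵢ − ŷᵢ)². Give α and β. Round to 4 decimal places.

α = -0.8926, β = 1.2468

Compute the Gram sums: Σwᵢ·t·t = 350, Σwᵢ·t = 26, Σwᵢ·1 = 13.
For XᵀWy: Σwᵢ·t·y = -280, Σwᵢ·y = -7.
det = 350·13 − 26² = 3874.
α = ((-280)·13 − 26·(-7))/3874 = -133/149; β = (350·(-7) − 26·(-280))/3874 = 2415/1937.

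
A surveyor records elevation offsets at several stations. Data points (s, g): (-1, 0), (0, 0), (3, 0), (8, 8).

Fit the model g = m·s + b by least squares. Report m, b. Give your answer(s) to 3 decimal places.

Setting ∂/∂m … = 0 gives: 74·m + 10·b = 64;  10·m + 4·b = 8.
Determinant 74·4 − 10² = 196.
m = (64·4 − 10·8)/196 = 44/49; b = (74·8 − 10·64)/196 = -12/49.

m = 0.898, b = -0.245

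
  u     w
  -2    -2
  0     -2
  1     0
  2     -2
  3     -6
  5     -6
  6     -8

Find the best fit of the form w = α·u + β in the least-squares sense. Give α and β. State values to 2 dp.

Normal-equation sums: Σu·u = 79, Σu = 15, Σ1 = 7.
For Aᵀw: Σu·w = -96, Σw = -26.
AᵀA·[α, β]ᵀ = Aᵀw becomes [[79, 15]; [15, 7]]·[α, β]ᵀ = [-96, -26]ᵀ.
Determinant 79·7 − 15² = 328.
α = ((-96)·7 − 15·(-26))/328 = -141/164; β = (79·(-26) − 15·(-96))/328 = -307/164.

α = -0.86, β = -1.87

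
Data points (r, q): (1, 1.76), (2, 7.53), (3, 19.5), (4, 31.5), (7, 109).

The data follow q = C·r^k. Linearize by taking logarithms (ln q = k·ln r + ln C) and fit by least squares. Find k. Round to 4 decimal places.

With ln qᵢ as the transformed response and ln rᵢ as the regressor:
Σln r = 5.1240, Σ(ln r)² = 7.3958, Σln q = 13.6960, Σln r·ln q = 18.5744.
Equations: 7.3958·k + 5.1240·ln C = 18.5744;  5.1240·k + 5·ln C = 13.6960.
Solving (det = 10.7239): k = 2.11623, ln C = 0.57049.

k = 2.1162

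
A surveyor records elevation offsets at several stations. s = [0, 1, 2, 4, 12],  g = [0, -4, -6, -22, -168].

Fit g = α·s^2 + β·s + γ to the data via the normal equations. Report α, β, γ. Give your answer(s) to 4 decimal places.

α = -1.0772, β = -1.0280, γ = -0.5469

Forming MᵀM = [[21009, 1801, 165]; [1801, 165, 19]; [165, 19, 5]] and Mᵀg = [-24572, -2120, -200]ᵀ gives MᵀM·[α, β, γ]ᵀ = Mᵀg.
Solving the 3×3 system (Gaussian elimination) gives α = -88952/82579, β = -84890/82579, γ = -45162/82579.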